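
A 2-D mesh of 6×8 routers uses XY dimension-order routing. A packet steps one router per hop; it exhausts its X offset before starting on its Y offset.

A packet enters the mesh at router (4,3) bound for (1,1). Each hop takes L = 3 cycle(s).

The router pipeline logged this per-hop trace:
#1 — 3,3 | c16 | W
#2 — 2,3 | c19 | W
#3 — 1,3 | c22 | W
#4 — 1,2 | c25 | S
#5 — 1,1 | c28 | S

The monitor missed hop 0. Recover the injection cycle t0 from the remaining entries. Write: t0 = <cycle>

t0 = 13

cyc[1] = 16 and cyc[k] = t0 + k·L for every k.
Subtract one hop: t0 = 16 − 3 = 13.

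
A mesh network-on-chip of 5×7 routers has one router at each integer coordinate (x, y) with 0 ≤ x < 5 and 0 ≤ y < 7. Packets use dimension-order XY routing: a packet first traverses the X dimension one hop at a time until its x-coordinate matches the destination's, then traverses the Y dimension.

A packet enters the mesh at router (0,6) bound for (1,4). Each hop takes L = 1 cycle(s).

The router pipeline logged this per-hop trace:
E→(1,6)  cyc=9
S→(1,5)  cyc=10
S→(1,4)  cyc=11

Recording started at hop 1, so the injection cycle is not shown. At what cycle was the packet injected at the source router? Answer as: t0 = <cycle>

The first recorded entry is hop 1 at cycle 9.
Subtract one hop: t0 = 9 − 1 = 8.

t0 = 8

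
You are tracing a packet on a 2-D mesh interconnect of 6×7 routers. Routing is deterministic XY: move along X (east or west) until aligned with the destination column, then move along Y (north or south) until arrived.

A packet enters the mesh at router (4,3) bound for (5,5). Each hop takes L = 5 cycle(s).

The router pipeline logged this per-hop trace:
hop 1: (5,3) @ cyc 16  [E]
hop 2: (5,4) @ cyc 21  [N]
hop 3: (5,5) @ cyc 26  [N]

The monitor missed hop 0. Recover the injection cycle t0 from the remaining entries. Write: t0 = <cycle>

At hop 1 the cycle is 16; in general cyc_k = t0 + kL.
t0 = cyc[1] − L = 16 − 5 = 11.

t0 = 11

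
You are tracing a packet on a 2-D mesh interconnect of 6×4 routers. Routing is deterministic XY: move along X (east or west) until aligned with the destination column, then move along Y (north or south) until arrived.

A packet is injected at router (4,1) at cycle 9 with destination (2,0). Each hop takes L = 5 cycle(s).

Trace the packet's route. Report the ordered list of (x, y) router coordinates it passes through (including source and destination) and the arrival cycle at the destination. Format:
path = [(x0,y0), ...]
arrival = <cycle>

[0] x=4 y=1 t=9
[1] x=3 y=1 t=14 →W
[2] x=2 y=1 t=19 →W
[3] x=2 y=0 t=24 →S

path = [(4,1), (3,1), (2,1), (2,0)]
arrival = 24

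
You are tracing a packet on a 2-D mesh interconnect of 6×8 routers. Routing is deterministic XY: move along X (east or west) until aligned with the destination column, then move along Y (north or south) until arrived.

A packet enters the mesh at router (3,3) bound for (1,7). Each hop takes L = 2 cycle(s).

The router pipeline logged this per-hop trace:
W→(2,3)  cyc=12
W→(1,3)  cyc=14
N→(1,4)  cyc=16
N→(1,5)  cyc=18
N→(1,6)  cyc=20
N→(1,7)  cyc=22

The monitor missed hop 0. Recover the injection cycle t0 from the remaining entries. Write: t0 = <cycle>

cyc[1] = 12 and cyc[k] = t0 + k·L for every k.
t0 = cyc[1] − L = 12 − 2 = 10.

t0 = 10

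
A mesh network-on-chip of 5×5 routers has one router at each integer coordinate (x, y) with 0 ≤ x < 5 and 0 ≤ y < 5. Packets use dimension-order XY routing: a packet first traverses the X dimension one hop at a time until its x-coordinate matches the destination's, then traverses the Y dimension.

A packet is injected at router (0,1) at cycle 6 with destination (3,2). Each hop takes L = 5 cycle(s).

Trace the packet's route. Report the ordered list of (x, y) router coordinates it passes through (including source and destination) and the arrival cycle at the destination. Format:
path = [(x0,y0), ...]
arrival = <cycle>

[0] x=0 y=1 t=6
[1] x=1 y=1 t=11 →E
[2] x=2 y=1 t=16 →E
[3] x=3 y=1 t=21 →E
[4] x=3 y=2 t=26 →N

path = [(0,1), (1,1), (2,1), (3,1), (3,2)]
arrival = 26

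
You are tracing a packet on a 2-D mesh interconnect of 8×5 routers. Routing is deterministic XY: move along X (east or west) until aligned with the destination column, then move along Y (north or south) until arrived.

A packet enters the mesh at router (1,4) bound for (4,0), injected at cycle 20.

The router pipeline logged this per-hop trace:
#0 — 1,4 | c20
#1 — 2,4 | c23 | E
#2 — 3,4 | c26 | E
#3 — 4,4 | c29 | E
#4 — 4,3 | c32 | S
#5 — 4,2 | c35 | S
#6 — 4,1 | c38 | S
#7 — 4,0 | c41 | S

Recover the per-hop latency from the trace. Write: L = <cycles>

Between hops 0 and 1 the cycle counter advances 23 − 20 = 3.
Each hop adds L, hence L = 3.

L = 3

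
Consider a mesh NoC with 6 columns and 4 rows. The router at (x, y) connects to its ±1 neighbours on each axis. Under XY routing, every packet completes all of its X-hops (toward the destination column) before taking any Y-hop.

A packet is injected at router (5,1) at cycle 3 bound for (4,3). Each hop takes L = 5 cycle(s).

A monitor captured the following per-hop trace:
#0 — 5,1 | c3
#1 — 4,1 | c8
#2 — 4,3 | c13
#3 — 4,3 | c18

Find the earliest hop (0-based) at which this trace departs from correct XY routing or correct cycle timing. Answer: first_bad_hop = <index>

  1: Δx=-1 Δy=+0 Δt=5 [ok]
  2: Δx=+0 Δy=+2 Δt=5 [BAD: non-unit step]

first_bad_hop = 2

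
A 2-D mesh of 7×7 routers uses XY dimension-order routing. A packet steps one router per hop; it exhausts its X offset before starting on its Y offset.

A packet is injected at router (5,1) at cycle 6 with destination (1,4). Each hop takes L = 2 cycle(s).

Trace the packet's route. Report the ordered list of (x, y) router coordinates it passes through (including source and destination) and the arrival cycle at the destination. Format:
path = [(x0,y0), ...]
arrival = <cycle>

src (5,1)  cyc=6
W→(4,1)  cyc=8
W→(3,1)  cyc=10
W→(2,1)  cyc=12
W→(1,1)  cyc=14
N→(1,2)  cyc=16
N→(1,3)  cyc=18
N→(1,4)  cyc=20

path = [(5,1), (4,1), (3,1), (2,1), (1,1), (1,2), (1,3), (1,4)]
arrival = 20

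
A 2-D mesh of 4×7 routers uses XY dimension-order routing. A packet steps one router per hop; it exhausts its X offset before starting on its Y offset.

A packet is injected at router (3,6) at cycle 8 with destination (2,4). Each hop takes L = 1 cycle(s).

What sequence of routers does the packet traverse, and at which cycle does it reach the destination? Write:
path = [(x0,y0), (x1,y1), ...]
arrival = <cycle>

path = [(3,6), (2,6), (2,5), (2,4)]
arrival = 11

#0 — 3,6 | c8
#1 — 2,6 | c9 | W
#2 — 2,5 | c10 | S
#3 — 2,4 | c11 | S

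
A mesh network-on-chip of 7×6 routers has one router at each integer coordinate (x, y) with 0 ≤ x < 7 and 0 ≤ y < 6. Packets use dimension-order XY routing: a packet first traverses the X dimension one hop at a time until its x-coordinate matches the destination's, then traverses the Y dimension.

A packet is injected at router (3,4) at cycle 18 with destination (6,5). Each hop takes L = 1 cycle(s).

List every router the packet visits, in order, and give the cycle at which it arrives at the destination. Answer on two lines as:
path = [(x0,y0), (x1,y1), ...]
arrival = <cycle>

path = [(3,4), (4,4), (5,4), (6,4), (6,5)]
arrival = 22

[0] x=3 y=4 t=18
[1] x=4 y=4 t=19 →E
[2] x=5 y=4 t=20 →E
[3] x=6 y=4 t=21 →E
[4] x=6 y=5 t=22 →N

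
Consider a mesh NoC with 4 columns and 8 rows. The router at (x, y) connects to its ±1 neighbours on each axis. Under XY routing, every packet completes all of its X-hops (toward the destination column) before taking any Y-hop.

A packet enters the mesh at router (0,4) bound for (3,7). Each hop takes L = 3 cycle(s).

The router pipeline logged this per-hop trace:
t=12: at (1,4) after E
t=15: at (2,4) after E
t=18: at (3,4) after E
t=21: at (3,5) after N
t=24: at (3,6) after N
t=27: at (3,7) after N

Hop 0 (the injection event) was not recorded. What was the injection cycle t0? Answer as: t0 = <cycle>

cyc[1] = 12 and cyc[k] = t0 + k·L for every k.
t0 = cyc[1] − L = 12 − 3 = 9.

t0 = 9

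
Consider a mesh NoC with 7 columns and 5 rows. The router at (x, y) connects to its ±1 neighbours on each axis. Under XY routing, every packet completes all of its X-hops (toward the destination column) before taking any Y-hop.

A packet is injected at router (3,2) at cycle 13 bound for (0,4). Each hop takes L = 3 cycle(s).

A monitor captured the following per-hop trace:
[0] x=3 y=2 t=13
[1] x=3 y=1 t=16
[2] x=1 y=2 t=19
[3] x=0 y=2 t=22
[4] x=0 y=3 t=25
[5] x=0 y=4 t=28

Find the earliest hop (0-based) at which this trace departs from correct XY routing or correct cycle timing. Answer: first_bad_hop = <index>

first_bad_hop = 1

hop 1: step (+0,-1), +3 cyc — BAD: Y-move but x=3≠0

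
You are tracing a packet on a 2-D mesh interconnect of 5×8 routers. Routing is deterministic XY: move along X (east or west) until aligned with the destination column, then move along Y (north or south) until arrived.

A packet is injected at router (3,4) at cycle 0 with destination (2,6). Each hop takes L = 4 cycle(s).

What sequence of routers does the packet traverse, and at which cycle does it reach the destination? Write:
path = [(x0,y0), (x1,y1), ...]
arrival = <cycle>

path = [(3,4), (2,4), (2,5), (2,6)]
arrival = 12

t=0: at (3,4)
t=4: at (2,4) after W
t=8: at (2,5) after N
t=12: at (2,6) after N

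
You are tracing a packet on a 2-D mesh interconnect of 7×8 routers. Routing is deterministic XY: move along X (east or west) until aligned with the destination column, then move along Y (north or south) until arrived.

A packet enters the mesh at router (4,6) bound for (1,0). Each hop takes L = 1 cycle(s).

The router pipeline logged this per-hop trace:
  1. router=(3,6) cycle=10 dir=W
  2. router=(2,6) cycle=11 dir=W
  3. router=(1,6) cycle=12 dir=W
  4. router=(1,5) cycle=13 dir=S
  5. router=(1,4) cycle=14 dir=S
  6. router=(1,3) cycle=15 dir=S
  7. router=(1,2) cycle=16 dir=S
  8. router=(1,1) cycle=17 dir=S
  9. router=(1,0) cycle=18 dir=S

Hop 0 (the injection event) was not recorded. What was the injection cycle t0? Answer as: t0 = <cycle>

The first recorded entry is hop 1 at cycle 10.
t0 = cyc[1] − L = 10 − 1 = 9.

t0 = 9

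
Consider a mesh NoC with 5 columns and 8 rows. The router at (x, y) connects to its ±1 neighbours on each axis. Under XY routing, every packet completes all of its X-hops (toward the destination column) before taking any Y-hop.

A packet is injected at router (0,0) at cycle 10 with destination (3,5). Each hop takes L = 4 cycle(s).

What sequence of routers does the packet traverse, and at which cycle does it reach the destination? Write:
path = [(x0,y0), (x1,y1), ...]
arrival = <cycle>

path = [(0,0), (1,0), (2,0), (3,0), (3,1), (3,2), (3,3), (3,4), (3,5)]
arrival = 42

  0. router=(0,0) cycle=10 (inject)
  1. router=(1,0) cycle=14 dir=E
  2. router=(2,0) cycle=18 dir=E
  3. router=(3,0) cycle=22 dir=E
  4. router=(3,1) cycle=26 dir=N
  5. router=(3,2) cycle=30 dir=N
  6. router=(3,3) cycle=34 dir=N
  7. router=(3,4) cycle=38 dir=N
  8. router=(3,5) cycle=42 dir=N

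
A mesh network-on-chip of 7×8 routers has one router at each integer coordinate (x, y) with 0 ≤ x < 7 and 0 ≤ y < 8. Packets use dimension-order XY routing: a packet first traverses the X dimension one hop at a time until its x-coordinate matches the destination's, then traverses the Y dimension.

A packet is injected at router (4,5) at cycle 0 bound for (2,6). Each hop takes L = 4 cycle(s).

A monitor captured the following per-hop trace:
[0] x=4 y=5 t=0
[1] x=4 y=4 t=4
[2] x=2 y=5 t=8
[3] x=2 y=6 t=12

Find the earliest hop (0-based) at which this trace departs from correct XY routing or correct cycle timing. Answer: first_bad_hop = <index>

  1: Δx=+0 Δy=-1 Δt=4 [BAD: Y-move but x=4≠2]

first_bad_hop = 1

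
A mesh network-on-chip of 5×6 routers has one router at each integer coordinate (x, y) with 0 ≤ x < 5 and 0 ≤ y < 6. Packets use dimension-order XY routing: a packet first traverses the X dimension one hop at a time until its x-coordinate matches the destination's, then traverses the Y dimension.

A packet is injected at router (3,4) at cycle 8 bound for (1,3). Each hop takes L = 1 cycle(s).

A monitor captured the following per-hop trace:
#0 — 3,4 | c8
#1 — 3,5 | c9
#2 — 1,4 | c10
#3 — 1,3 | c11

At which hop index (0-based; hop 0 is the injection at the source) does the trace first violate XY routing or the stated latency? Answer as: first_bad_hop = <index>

first_bad_hop = 1

hop 1: step (+0,+1), +1 cyc — BAD: Y-move but x=3≠1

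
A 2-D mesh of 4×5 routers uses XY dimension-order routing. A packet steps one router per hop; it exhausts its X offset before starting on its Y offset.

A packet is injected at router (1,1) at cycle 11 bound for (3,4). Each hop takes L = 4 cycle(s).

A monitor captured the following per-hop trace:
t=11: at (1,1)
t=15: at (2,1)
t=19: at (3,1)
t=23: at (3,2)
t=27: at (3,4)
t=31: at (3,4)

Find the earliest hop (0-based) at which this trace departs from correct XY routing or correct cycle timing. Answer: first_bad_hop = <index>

check 1→ d=(1,0) cyc+4: ok
check 2→ d=(1,0) cyc+4: ok
check 3→ d=(0,1) cyc+4: ok
check 4→ d=(0,2) cyc+4: BAD: non-unit step

first_bad_hop = 4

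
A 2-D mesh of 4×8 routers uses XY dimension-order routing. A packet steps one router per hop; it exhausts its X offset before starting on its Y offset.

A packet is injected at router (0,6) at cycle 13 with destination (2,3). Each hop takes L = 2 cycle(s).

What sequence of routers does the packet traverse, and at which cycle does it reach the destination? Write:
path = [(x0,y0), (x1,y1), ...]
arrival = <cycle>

t=13: at (0,6)
t=15: at (1,6) after E
t=17: at (2,6) after E
t=19: at (2,5) after S
t=21: at (2,4) after S
t=23: at (2,3) after S

path = [(0,6), (1,6), (2,6), (2,5), (2,4), (2,3)]
arrival = 23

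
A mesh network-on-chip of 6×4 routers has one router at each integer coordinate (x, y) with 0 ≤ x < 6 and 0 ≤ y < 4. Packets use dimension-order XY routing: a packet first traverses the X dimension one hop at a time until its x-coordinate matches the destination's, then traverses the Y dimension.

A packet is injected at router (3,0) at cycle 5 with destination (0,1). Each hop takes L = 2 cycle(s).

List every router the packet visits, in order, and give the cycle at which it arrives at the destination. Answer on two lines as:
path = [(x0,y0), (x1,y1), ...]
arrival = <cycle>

t=5: at (3,0)
t=7: at (2,0) after W
t=9: at (1,0) after W
t=11: at (0,0) after W
t=13: at (0,1) after N

path = [(3,0), (2,0), (1,0), (0,0), (0,1)]
arrival = 13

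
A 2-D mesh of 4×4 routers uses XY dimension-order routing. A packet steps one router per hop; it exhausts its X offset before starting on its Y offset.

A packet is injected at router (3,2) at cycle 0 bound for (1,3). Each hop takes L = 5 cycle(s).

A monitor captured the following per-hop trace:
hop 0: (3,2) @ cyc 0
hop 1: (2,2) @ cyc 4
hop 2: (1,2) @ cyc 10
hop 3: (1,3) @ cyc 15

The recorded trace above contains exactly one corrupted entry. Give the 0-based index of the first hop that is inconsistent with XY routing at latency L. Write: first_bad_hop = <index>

first_bad_hop = 1

check 1→ d=(-1,0) cyc+4: BAD: Δcyc=4≠L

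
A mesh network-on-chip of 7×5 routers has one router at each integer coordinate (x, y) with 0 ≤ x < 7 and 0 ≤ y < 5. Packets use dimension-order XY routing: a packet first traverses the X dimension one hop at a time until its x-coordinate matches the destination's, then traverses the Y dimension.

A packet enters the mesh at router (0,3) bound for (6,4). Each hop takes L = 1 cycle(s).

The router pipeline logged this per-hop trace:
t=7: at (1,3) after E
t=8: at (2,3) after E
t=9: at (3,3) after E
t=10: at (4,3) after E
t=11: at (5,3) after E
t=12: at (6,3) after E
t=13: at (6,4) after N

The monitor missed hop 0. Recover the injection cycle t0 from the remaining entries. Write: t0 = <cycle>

The first recorded entry is hop 1 at cycle 7.
Therefore t0 = 7 − L = 6.

t0 = 6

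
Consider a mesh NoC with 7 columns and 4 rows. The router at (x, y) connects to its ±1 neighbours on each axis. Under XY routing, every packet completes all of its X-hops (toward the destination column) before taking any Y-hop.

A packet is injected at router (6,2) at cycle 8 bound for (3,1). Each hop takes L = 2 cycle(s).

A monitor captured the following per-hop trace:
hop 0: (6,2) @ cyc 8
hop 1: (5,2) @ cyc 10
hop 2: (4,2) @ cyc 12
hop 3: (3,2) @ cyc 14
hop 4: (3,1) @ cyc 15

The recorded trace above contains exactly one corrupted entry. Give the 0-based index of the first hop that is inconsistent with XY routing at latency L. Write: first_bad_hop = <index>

first_bad_hop = 4

  1: Δx=-1 Δy=+0 Δt=2 [ok]
  2: Δx=-1 Δy=+0 Δt=2 [ok]
  3: Δx=-1 Δy=+0 Δt=2 [ok]
  4: Δx=+0 Δy=-1 Δt=1 [BAD: Δcyc=1≠L]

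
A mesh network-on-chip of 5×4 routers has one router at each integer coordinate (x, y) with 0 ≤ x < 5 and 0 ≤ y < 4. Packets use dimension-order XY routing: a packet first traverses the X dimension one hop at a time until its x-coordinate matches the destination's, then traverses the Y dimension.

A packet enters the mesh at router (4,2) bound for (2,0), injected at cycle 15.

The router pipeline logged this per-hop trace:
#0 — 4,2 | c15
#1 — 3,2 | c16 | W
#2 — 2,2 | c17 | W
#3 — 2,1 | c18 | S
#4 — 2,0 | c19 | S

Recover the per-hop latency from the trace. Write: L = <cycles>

cyc[1] − cyc[0] = 16 − 15 = 1.
Each hop adds L, hence L = 1.

L = 1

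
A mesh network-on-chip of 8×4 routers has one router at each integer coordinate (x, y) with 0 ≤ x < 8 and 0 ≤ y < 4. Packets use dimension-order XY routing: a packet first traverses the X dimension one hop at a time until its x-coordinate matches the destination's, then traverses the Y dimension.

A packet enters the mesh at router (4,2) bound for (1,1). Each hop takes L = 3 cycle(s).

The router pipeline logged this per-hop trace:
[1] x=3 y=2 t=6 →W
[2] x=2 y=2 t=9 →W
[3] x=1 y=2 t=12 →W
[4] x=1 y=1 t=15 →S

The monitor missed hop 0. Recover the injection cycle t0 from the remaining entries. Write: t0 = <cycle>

Hop 1 reached at cycle 6; hop k is at t0 + k·L.
So t0 = 6 − 1·3 = 3.

t0 = 3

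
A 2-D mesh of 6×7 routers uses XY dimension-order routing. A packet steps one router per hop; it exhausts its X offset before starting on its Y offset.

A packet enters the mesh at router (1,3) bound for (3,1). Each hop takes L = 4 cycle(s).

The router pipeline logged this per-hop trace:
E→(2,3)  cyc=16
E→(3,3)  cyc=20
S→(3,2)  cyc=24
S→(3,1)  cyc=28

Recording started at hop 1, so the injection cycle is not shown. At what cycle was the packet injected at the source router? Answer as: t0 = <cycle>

At hop 1 the cycle is 16; in general cyc_k = t0 + kL.
t0 = cyc[1] − L = 16 − 4 = 12.

t0 = 12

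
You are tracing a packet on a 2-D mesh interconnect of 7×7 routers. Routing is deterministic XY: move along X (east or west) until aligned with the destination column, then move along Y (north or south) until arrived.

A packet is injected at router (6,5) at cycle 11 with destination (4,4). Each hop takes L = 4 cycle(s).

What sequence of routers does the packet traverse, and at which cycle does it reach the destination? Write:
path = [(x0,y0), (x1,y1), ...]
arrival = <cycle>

hop 0: (6,5) @ cyc 11
hop 1: (5,5) @ cyc 15  [W]
hop 2: (4,5) @ cyc 19  [W]
hop 3: (4,4) @ cyc 23  [S]

path = [(6,5), (5,5), (4,5), (4,4)]
arrival = 23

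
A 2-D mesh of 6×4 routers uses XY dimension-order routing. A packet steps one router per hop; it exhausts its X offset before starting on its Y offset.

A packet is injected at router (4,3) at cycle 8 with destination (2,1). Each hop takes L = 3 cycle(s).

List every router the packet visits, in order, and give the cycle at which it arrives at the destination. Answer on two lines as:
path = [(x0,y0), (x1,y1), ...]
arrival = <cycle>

path = [(4,3), (3,3), (2,3), (2,2), (2,1)]
arrival = 20

t=8: at (4,3)
t=11: at (3,3) after W
t=14: at (2,3) after W
t=17: at (2,2) after S
t=20: at (2,1) after S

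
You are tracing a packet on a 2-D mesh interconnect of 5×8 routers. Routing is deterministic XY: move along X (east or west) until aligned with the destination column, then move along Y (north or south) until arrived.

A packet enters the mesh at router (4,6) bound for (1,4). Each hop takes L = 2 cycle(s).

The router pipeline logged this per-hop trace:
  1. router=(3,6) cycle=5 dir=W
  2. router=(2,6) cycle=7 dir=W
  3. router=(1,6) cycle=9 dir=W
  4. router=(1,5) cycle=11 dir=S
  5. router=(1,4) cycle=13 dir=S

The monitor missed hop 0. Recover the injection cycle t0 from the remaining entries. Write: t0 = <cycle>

t0 = 3

At hop 1 the cycle is 5; in general cyc_k = t0 + kL.
Subtract one hop: t0 = 5 − 2 = 3.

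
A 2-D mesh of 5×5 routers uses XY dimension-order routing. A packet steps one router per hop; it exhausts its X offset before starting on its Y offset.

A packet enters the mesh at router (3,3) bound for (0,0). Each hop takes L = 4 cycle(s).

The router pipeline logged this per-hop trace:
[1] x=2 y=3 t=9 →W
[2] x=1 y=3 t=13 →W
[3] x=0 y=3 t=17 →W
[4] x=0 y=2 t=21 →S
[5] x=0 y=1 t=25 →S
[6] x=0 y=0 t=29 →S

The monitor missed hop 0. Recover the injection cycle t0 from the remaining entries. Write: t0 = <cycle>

At hop 1 the cycle is 9; in general cyc_k = t0 + kL.
So t0 = 9 − 1·4 = 5.

t0 = 5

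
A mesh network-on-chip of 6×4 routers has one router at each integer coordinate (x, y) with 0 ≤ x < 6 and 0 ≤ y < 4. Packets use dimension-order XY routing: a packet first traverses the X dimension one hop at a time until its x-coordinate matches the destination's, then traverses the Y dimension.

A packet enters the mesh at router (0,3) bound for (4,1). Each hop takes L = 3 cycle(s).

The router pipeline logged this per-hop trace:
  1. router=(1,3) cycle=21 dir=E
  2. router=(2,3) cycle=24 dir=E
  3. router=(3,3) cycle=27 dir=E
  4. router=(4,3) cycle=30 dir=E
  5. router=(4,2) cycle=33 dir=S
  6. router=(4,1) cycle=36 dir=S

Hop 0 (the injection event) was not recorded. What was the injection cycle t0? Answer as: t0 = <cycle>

t0 = 18

The first recorded entry is hop 1 at cycle 21.
So t0 = 21 − 1·3 = 18.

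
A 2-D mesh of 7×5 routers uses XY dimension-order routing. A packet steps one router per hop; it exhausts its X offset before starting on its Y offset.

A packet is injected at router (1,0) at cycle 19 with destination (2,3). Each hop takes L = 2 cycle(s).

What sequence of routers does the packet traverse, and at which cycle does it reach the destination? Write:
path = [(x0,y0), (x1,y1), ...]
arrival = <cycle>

src (1,0)  cyc=19
E→(2,0)  cyc=21
N→(2,1)  cyc=23
N→(2,2)  cyc=25
N→(2,3)  cyc=27

path = [(1,0), (2,0), (2,1), (2,2), (2,3)]
arrival = 27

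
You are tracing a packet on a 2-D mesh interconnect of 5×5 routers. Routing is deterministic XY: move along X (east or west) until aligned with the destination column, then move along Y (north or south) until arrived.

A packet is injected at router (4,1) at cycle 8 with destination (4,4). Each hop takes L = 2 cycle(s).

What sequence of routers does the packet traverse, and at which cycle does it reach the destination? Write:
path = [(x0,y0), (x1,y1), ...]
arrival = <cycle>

path = [(4,1), (4,2), (4,3), (4,4)]
arrival = 14

[0] x=4 y=1 t=8
[1] x=4 y=2 t=10 →N
[2] x=4 y=3 t=12 →N
[3] x=4 y=4 t=14 →N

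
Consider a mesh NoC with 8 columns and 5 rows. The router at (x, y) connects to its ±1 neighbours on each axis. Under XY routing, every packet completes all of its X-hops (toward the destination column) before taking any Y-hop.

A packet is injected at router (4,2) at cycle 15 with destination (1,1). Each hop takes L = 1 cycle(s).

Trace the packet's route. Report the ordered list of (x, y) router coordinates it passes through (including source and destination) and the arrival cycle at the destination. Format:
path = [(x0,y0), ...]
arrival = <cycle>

path = [(4,2), (3,2), (2,2), (1,2), (1,1)]
arrival = 19

t=15: at (4,2)
t=16: at (3,2) after W
t=17: at (2,2) after W
t=18: at (1,2) after W
t=19: at (1,1) after S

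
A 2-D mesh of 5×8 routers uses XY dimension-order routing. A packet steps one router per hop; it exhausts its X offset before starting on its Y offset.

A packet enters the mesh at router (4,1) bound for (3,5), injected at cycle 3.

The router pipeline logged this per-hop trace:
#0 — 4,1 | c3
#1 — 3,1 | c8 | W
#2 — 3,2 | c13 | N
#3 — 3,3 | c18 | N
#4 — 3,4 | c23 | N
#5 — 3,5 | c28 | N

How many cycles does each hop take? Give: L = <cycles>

L = 5

cyc[1] − cyc[0] = 8 − 3 = 5.
One hop costs L cycles, so L = 5.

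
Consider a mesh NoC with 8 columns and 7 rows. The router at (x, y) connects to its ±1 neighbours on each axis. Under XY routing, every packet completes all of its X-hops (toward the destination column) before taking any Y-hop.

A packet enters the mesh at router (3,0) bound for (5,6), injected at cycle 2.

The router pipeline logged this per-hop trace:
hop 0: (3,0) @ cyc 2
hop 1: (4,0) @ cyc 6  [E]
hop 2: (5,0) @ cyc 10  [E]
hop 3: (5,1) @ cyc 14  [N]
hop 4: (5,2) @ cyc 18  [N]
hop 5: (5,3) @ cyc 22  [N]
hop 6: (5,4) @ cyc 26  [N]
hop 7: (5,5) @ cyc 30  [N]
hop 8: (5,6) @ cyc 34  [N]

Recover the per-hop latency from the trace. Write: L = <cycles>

cyc[1] − cyc[0] = 6 − 2 = 4.
Each hop adds L, hence L = 4.

L = 4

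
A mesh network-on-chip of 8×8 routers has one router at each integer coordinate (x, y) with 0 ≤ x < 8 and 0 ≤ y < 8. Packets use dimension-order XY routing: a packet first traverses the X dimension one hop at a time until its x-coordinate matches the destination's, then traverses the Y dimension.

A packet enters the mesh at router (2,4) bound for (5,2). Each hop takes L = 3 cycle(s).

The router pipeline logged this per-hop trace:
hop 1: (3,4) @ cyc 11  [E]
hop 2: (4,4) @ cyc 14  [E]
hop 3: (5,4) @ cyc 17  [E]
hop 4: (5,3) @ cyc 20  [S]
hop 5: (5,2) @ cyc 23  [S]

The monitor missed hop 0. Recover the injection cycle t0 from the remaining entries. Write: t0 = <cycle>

At hop 1 the cycle is 11; in general cyc_k = t0 + kL.
t0 = cyc[1] − L = 11 − 3 = 8.

t0 = 8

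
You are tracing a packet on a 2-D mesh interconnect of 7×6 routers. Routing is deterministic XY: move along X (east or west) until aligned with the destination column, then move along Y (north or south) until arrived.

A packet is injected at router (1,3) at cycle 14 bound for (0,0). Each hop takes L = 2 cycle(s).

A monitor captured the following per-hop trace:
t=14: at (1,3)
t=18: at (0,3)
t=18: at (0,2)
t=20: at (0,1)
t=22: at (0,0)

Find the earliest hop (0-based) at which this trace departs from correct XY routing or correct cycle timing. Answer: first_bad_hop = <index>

first_bad_hop = 1

hop 1: step (-1,+0), +4 cyc — BAD: Δcyc=4≠L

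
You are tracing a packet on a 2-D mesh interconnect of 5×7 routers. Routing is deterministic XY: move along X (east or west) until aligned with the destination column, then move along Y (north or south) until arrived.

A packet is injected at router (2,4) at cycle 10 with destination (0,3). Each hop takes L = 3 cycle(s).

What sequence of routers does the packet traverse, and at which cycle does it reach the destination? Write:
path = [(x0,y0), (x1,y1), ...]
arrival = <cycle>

path = [(2,4), (1,4), (0,4), (0,3)]
arrival = 19

[0] x=2 y=4 t=10
[1] x=1 y=4 t=13 →W
[2] x=0 y=4 t=16 →W
[3] x=0 y=3 t=19 →S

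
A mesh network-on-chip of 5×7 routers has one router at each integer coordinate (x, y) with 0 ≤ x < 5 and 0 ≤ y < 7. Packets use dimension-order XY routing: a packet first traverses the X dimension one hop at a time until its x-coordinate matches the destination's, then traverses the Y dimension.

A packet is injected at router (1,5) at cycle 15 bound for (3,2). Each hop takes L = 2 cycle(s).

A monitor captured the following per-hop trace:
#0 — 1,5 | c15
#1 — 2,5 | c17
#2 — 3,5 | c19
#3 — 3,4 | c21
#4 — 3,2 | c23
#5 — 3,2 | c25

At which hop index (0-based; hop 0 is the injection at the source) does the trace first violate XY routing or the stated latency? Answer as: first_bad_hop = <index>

hop 1: step (+1,+0), +2 cyc — ok
hop 2: step (+1,+0), +2 cyc — ok
hop 3: step (+0,-1), +2 cyc — ok
hop 4: step (+0,-2), +2 cyc — BAD: non-unit step

first_bad_hop = 4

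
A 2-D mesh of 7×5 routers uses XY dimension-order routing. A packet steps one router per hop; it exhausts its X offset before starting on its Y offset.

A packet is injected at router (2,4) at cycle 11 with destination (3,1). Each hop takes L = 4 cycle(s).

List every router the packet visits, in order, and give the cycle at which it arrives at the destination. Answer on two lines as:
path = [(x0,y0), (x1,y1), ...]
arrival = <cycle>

#0 — 2,4 | c11
#1 — 3,4 | c15 | E
#2 — 3,3 | c19 | S
#3 — 3,2 | c23 | S
#4 — 3,1 | c27 | S

path = [(2,4), (3,4), (3,3), (3,2), (3,1)]
arrival = 27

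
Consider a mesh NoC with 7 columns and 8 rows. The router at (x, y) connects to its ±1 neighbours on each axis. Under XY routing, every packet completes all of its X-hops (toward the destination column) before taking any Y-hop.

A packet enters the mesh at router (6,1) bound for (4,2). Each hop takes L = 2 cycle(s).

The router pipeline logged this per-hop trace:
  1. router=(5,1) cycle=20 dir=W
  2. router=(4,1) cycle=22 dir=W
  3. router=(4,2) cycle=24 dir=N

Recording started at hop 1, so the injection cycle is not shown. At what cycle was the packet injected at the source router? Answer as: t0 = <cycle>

At hop 1 the cycle is 20; in general cyc_k = t0 + kL.
So t0 = 20 − 1·2 = 18.

t0 = 18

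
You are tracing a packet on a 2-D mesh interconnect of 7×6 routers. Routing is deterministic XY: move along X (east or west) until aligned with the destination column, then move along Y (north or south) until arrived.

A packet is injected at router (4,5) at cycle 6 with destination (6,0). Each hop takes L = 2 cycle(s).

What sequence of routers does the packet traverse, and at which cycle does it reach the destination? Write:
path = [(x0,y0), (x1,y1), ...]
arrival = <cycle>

path = [(4,5), (5,5), (6,5), (6,4), (6,3), (6,2), (6,1), (6,0)]
arrival = 20

src (4,5)  cyc=6
E→(5,5)  cyc=8
E→(6,5)  cyc=10
S→(6,4)  cyc=12
S→(6,3)  cyc=14
S→(6,2)  cyc=16
S→(6,1)  cyc=18
S→(6,0)  cyc=20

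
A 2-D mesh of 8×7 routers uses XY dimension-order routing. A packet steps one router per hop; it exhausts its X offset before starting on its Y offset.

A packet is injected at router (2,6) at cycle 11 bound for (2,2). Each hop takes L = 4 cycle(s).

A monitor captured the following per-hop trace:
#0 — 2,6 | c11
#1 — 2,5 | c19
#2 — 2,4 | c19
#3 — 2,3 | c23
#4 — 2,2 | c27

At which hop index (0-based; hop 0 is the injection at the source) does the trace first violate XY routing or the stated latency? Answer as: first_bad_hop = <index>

first_bad_hop = 1

[1] (+0,-1) / 8c ⇒ BAD: Δcyc=8≠L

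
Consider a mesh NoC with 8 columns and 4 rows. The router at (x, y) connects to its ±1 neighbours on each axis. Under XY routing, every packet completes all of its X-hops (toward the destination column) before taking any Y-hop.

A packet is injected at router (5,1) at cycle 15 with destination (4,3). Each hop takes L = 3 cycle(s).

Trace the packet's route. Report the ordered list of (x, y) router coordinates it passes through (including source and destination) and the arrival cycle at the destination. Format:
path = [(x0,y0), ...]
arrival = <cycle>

#0 — 5,1 | c15
#1 — 4,1 | c18 | W
#2 — 4,2 | c21 | N
#3 — 4,3 | c24 | N

path = [(5,1), (4,1), (4,2), (4,3)]
arrival = 24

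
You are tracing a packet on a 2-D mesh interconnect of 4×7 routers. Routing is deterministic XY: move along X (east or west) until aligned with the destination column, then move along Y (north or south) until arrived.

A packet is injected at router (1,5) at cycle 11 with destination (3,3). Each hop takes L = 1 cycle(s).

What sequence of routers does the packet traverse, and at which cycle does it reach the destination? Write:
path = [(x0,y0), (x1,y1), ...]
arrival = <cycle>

hop 0: (1,5) @ cyc 11
hop 1: (2,5) @ cyc 12  [E]
hop 2: (3,5) @ cyc 13  [E]
hop 3: (3,4) @ cyc 14  [S]
hop 4: (3,3) @ cyc 15  [S]

path = [(1,5), (2,5), (3,5), (3,4), (3,3)]
arrival = 15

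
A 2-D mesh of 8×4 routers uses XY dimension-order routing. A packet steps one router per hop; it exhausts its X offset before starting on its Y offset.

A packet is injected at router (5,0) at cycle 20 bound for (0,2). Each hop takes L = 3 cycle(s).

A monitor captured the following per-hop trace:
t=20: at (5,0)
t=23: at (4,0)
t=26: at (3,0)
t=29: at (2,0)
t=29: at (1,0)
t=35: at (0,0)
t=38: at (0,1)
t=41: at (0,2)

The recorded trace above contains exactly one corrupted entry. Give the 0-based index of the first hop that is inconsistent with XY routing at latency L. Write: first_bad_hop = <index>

check 1→ d=(-1,0) cyc+3: ok
check 2→ d=(-1,0) cyc+3: ok
check 3→ d=(-1,0) cyc+3: ok
check 4→ d=(-1,0) cyc+0: BAD: Δcyc=0≠L

first_bad_hop = 4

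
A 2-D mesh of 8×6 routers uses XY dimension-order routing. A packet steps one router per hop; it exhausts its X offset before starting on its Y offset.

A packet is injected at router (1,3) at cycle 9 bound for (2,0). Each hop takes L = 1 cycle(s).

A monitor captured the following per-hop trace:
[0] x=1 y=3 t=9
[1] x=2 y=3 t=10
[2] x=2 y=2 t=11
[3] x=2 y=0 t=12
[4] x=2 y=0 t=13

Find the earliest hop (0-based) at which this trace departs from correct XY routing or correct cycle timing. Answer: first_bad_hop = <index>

[1] (+1,+0) / 1c ⇒ ok
[2] (+0,-1) / 1c ⇒ ok
[3] (+0,-2) / 1c ⇒ BAD: non-unit step

first_bad_hop = 3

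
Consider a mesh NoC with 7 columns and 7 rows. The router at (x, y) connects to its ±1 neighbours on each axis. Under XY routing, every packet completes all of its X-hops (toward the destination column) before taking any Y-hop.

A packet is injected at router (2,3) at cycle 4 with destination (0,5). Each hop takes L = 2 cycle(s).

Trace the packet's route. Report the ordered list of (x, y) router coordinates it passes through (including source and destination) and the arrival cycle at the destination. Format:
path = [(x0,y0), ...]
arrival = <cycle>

t=4: at (2,3)
t=6: at (1,3) after W
t=8: at (0,3) after W
t=10: at (0,4) after N
t=12: at (0,5) after N

path = [(2,3), (1,3), (0,3), (0,4), (0,5)]
arrival = 12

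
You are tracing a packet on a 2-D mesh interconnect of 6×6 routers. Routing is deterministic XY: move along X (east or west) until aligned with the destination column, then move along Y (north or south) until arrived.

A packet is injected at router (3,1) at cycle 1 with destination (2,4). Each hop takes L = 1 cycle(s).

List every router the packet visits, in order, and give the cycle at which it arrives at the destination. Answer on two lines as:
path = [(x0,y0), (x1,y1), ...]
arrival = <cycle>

t=1: at (3,1)
t=2: at (2,1) after W
t=3: at (2,2) after N
t=4: at (2,3) after N
t=5: at (2,4) after N

path = [(3,1), (2,1), (2,2), (2,3), (2,4)]
arrival = 5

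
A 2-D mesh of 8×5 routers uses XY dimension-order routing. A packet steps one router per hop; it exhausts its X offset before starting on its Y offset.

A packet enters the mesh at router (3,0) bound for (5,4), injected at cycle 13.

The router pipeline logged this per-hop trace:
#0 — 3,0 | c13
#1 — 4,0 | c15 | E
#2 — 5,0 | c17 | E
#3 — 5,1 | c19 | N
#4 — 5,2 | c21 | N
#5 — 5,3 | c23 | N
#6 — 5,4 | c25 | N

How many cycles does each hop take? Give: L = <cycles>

From hop 0 (13) to hop 1 (15): +2 cycles.
One hop costs L cycles, so L = 2.

L = 2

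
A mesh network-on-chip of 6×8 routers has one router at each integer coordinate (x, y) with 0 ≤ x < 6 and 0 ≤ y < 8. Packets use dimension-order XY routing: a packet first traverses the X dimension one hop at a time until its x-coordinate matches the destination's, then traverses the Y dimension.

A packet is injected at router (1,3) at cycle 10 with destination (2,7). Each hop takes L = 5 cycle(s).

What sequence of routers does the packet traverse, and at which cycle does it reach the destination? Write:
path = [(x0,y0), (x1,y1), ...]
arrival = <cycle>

path = [(1,3), (2,3), (2,4), (2,5), (2,6), (2,7)]
arrival = 35

  0. router=(1,3) cycle=10 (inject)
  1. router=(2,3) cycle=15 dir=E
  2. router=(2,4) cycle=20 dir=N
  3. router=(2,5) cycle=25 dir=N
  4. router=(2,6) cycle=30 dir=N
  5. router=(2,7) cycle=35 dir=N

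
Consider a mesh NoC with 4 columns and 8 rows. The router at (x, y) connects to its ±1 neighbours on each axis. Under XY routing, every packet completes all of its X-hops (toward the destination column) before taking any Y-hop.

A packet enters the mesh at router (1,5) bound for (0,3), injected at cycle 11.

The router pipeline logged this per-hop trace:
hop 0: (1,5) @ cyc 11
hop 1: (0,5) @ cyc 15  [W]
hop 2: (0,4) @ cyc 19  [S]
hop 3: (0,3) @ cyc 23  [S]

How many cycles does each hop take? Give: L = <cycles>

L = 4

cyc[1] − cyc[0] = 15 − 11 = 4.
One hop costs L cycles, so L = 4.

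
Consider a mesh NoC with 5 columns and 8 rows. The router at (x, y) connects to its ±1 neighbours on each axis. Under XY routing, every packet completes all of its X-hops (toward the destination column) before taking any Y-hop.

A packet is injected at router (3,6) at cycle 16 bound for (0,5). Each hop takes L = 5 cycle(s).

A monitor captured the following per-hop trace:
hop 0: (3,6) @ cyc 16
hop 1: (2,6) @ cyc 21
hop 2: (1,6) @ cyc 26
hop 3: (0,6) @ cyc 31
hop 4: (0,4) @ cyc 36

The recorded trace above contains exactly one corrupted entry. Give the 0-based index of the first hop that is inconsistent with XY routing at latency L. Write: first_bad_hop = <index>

  1: Δx=-1 Δy=+0 Δt=5 [ok]
  2: Δx=-1 Δy=+0 Δt=5 [ok]
  3: Δx=-1 Δy=+0 Δt=5 [ok]
  4: Δx=+0 Δy=-2 Δt=5 [BAD: non-unit step]

first_bad_hop = 4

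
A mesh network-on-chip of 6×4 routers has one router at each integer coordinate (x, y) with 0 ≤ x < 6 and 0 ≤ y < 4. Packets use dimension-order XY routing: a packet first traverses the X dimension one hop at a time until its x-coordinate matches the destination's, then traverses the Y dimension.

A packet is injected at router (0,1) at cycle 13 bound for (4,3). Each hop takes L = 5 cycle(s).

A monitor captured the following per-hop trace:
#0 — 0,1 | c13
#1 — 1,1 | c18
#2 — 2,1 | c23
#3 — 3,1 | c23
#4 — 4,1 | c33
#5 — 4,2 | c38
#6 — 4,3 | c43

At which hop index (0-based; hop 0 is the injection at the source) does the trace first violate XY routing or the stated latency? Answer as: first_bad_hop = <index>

first_bad_hop = 3

  1: Δx=+1 Δy=+0 Δt=5 [ok]
  2: Δx=+1 Δy=+0 Δt=5 [ok]
  3: Δx=+1 Δy=+0 Δt=0 [BAD: Δcyc=0≠L]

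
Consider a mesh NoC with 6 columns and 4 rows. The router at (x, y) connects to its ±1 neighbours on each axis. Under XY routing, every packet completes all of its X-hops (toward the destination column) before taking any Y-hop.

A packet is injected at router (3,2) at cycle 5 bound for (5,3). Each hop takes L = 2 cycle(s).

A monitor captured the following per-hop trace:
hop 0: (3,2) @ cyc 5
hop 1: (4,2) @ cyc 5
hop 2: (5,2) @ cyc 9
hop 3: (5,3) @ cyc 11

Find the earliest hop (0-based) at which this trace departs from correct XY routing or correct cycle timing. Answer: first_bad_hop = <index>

first_bad_hop = 1

[1] (+1,+0) / 0c ⇒ BAD: Δcyc=0≠L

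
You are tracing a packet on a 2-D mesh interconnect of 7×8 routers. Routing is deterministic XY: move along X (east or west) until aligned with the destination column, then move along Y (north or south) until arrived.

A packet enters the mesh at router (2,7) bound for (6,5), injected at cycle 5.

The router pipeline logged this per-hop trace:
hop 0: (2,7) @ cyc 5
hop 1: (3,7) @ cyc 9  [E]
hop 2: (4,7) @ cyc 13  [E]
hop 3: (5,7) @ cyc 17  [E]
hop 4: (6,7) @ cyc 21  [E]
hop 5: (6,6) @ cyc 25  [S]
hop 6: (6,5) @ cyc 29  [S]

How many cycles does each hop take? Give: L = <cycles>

L = 4

Between hops 0 and 1 the cycle counter advances 9 − 5 = 4.
That increment is L by definition: L = 4.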